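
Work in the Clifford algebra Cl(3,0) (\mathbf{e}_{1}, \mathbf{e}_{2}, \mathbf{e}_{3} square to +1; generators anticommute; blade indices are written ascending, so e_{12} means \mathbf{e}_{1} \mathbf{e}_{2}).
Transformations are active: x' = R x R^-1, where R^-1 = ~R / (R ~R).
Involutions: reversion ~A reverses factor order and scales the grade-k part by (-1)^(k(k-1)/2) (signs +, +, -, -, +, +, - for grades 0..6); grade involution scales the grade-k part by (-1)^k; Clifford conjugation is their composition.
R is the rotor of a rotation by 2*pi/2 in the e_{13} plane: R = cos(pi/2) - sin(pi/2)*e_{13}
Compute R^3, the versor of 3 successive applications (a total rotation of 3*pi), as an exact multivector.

The rotor phase is half the rotation angle and phases add under composition, so 3 steps in the e_{13} plane accumulate phase 3*(pi/2) = \frac{3 \pi}{2}: R^3 = cos(\frac{3 \pi}{2}) - sin(\frac{3 \pi}{2})*e_{13}.
cos(\frac{3 \pi}{2}) = 0 and sin(\frac{3 \pi}{2}) = -1, so R^3 = e_{13}. The net rotation is 1*pi (after discarding 1 full turn, each of which contributes a factor -1 to the rotor); the rotor keeps the half-angle phase exactly.
Answer: e_{13}


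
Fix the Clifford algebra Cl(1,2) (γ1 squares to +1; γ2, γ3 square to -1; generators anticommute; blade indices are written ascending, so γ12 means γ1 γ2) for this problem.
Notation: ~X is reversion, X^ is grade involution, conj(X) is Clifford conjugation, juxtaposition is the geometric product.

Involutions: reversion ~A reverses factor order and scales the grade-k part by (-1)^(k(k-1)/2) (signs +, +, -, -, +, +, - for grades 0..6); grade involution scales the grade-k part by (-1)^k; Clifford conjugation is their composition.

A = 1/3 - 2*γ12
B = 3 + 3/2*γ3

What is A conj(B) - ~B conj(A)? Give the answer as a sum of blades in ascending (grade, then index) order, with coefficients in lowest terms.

first term: 1 - 1/2*γ3 - 6*γ12 + 3*γ123
second term: 1 + 1/2*γ3 + 6*γ12 + 3*γ123
Answer: -γ3 - 12*γ12


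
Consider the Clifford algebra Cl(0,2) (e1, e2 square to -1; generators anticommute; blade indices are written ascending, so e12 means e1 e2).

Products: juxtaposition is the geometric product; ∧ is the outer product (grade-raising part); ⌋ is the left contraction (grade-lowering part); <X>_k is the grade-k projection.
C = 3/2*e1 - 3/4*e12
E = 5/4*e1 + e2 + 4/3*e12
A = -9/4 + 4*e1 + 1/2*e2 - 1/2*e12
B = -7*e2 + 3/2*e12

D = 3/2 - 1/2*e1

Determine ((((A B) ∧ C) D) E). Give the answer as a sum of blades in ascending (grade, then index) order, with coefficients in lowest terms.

step 1: 17/4 - 11/4*e1 + 39/4*e2 - 251/8*e12
step 2: 51/8*e1 - 285/16*e12
step 3: 51/16 + 153/16*e1 + 285/32*e2 - 855/32*e12
step 4: 945/64 + 2725/64*e1 - 5499/128*e2 + 343/128*e12
Answer: 945/64 + 2725/64*e1 - 5499/128*e2 + 343/128*e12


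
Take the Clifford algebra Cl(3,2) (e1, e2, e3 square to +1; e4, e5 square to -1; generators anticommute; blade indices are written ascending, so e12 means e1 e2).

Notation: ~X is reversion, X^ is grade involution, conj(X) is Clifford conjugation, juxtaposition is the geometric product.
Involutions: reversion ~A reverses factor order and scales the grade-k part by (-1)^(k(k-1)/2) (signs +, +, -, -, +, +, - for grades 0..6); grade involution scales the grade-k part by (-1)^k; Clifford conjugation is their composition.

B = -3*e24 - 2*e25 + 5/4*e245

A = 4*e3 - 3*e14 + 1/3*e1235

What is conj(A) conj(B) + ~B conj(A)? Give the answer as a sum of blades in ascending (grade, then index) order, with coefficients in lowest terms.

first term: 9*e12 - 2/3*e13 + 15/4*e125 + 5/12*e134 + 12*e234 + 8*e235 - 6*e1245 - e1345 + 5*e2345
second term: -9*e12 - 2/3*e13 + 15/4*e125 - 5/12*e134 + 12*e234 + 8*e235 - 6*e1245 + e1345 + 5*e2345
Answer: -4/3*e13 + 15/2*e125 + 24*e234 + 16*e235 - 12*e1245 + 10*e2345


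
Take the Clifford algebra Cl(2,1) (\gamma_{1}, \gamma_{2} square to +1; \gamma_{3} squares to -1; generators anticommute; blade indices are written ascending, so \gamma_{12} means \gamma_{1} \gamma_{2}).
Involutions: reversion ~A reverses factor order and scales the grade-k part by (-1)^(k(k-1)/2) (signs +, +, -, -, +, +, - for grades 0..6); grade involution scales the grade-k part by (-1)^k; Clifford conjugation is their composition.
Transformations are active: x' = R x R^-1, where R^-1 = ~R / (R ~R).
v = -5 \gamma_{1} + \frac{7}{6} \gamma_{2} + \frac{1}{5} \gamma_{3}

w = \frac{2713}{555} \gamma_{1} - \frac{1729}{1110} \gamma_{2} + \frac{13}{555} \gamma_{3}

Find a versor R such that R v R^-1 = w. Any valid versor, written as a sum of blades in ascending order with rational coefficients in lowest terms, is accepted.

Equal squares first: v^2 = w^2 = \frac{23689}{900}. Then v + w = -\frac{62}{555} \gamma_{1} - \frac{217}{555} \gamma_{2} + \frac{124}{555} \gamma_{3} is a versor taking v to w, provided it is invertible.
Answer: -\frac{62}{555} \gamma_{1} - \frac{217}{555} \gamma_{2} + \frac{124}{555} \gamma_{3}


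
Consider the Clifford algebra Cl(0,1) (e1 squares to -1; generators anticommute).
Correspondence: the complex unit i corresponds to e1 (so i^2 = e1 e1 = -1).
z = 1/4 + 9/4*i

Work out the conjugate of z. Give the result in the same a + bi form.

In blades: z = 1/4 + 9/4*e1.
Conjugation here is Clifford conjugation: the scalar is fixed and the grade-1 and grade-2 blades all flip sign, giving 1/4 - 9/4*e1; translating back:
Answer: 1/4 - 9/4*i


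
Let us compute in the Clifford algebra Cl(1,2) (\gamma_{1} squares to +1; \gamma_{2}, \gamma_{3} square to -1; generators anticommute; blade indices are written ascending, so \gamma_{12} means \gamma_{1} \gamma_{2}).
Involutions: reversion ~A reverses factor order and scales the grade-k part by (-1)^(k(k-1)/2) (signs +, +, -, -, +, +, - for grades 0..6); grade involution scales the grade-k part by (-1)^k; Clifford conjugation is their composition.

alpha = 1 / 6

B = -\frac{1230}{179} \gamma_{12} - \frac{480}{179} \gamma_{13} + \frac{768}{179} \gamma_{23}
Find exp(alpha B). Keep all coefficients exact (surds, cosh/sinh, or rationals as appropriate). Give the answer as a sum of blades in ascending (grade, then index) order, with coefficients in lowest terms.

B^2 term by term: the squares give (-\frac{1230}{179})^2*(\gamma_{12})^2 + (-\frac{480}{179})^2*(\gamma_{13})^2 + (\frac{768}{179})^2*(\gamma_{23})^2 = \frac{1512900}{32041}*(+1) + \frac{230400}{32041}*(+1) + \frac{589824}{32041}*(-1) = 36 (each basis 2-blade squares to minus the product of its generators' squares); cross terms between blades sharing an index anticommute and cancel. So B^2 = 36.
B^2 = 36 — a positive square means the series sums to a boost: l = 6, alpha*l = 1, so exp(alpha B) = cosh(1) + (sinh(1)/6)*B = \cosh{\left(1 \right)} + (\frac{\sinh{\left(1 \right)}}{6})*B.
Answer: \cosh{\left(1 \right)} - \frac{205 \sinh{\left(1 \right)}}{179} \gamma_{12} - \frac{80 \sinh{\left(1 \right)}}{179} \gamma_{13} + \frac{128 \sinh{\left(1 \right)}}{179} \gamma_{23}


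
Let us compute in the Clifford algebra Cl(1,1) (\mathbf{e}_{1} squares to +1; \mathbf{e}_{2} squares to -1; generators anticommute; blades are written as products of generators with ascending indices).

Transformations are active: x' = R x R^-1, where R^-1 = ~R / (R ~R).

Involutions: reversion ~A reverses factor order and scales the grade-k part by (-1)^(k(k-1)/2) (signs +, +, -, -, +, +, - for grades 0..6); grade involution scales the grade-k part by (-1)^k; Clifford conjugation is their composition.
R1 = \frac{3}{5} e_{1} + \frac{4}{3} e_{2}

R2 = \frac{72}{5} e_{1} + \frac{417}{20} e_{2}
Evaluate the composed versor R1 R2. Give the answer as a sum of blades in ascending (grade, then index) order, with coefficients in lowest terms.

Distribute over the terms of R1 (each basis-blade product reordered to ascending indices, repeated generators contracted through their squares):
(\frac{3}{5} e_{1}) R2 = \frac{216}{25} + \frac{1251}{100} e_{1} e_{2}
(\frac{4}{3} e_{2}) R2 = -\frac{139}{5} - \frac{96}{5} e_{1} e_{2}
Summing the partial products and collecting blades:
Answer: -\frac{479}{25} - \frac{669}{100} e_{1} e_{2}


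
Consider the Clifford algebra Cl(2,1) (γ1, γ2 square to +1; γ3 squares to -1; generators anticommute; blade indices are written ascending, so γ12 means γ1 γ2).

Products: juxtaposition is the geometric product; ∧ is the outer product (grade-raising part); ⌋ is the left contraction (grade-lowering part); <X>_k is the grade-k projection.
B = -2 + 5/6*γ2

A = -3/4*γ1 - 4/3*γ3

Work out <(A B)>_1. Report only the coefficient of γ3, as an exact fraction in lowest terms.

step 1: 3/2*γ1 + 8/3*γ3 - 5/8*γ12 + 10/9*γ23
step 2: 3/2*γ1 + 8/3*γ3
Answer: 8/3


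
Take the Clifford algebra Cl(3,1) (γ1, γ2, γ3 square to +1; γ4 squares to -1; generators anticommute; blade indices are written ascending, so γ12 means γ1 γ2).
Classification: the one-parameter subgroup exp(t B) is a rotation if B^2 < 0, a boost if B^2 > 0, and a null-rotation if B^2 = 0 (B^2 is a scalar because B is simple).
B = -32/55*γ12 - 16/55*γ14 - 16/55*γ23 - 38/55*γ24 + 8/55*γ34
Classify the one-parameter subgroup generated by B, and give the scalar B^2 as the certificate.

B^2 term by term: the squares give (-32/55)^2*(γ12)^2 + (-16/55)^2*(γ14)^2 + (-16/55)^2*(γ23)^2 + (-38/55)^2*(γ24)^2 + (8/55)^2*(γ34)^2 = 1024/3025*(-1) + 256/3025*(+1) + 256/3025*(-1) + 1444/3025*(+1) + 64/3025*(+1) = 4/25 (each basis 2-blade squares to minus the product of its generators' squares); cross terms between blades sharing an index anticommute and cancel; the commuting (index-disjoint) pairs give grade-4 terms 2*c*c'*(blade product), which cancel blade by blade — γ1234: -512/3025 + 512/3025 = 0 — confirming B is simple. So B^2 = 4/25.
Answer: boost, certificate B^2 = 4/25. One invariant decides it: the square 4/25 survives every conjugation, and its sign is exactly the classification.


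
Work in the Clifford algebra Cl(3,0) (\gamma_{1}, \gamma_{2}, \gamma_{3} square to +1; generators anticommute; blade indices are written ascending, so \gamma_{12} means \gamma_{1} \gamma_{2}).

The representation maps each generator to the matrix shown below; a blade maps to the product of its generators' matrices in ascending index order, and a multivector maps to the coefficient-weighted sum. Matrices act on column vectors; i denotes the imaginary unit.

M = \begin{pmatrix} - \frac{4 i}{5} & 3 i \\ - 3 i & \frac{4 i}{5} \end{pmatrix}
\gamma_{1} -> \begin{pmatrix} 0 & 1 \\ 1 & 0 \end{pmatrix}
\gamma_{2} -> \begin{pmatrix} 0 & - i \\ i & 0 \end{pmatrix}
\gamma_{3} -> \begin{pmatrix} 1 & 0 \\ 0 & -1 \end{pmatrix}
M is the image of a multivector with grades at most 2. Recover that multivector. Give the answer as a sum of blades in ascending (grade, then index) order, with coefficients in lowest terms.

Method: 1, rho(\gamma_{1}), rho(\gamma_{2}), rho(\gamma_{3}) form a trace-orthogonal basis of the 2x2 complex matrices (tr(X Y) = 2 if X = Y, else 0), so M = m0*1 + m1*rho(\gamma_{1}) + m2*rho(\gamma_{2}) + m3*rho(\gamma_{3}) with m0 = tr(M)/2 = 0, m1 = tr(M rho(\gamma_{1}))/2 = 0, m2 = tr(M rho(\gamma_{2}))/2 = -3, m3 = tr(M rho(\gamma_{3}))/2 = - \frac{4 i}{5}.
Multiplying table entries, the bivector images are rho(\gamma_{12}) = i*rho(\gamma_{3}), rho(\gamma_{13}) = -i*rho(\gamma_{2}), rho(\gamma_{23}) = i*rho(\gamma_{1}); with real blade coefficients the real parts of m0..m3 are the coefficients of 1, \gamma_{1}, \gamma_{2}, \gamma_{3} and the imaginary parts give the bivectors (\gamma_{23}: Im m1, \gamma_{13}: -Im m2, \gamma_{12}: Im m3).
Answer: -3 \gamma_{2} - \frac{4}{5} \gamma_{12}


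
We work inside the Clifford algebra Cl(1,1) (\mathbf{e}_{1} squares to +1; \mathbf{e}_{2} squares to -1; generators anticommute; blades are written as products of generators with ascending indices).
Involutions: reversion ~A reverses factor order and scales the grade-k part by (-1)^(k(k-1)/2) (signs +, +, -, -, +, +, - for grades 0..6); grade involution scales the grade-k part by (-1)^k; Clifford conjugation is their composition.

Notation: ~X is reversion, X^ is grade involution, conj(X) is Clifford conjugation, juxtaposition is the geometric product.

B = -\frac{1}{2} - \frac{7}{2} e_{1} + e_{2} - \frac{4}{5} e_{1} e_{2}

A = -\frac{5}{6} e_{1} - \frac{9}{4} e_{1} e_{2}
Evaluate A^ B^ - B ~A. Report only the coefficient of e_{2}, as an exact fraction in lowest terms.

first term: \frac{283}{60} - \frac{8}{3} e_{1} + \frac{173}{24} e_{2} + \frac{7}{24} e_{1} e_{2}
second term: \frac{67}{60} + \frac{8}{3} e_{1} - \frac{205}{24} e_{2} - \frac{7}{24} e_{1} e_{2}
Answer: \frac{63}{4}


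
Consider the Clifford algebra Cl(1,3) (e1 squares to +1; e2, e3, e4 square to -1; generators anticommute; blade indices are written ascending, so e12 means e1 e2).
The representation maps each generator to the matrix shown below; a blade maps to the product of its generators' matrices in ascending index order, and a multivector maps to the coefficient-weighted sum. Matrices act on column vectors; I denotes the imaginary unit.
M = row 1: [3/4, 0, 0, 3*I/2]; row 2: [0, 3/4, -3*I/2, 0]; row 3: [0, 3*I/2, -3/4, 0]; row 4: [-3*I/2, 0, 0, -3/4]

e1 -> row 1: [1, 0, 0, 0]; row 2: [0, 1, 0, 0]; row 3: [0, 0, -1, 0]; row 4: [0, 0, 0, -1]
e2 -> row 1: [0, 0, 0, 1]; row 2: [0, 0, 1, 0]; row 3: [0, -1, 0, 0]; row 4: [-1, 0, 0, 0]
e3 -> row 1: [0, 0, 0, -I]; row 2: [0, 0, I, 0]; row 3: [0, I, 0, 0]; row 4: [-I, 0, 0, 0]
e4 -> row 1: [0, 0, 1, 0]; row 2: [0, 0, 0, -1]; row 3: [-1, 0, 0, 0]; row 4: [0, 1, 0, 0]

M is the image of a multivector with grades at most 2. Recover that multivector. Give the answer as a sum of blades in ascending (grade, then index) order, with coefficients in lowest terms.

Method: the blade images are trace-orthogonal — tr(rho(e_A) rho(e_B)^-1) = 4 if A = B and 0 otherwise — and rho(e_A)^-1 = (e_A)^2 * rho(e_A) with (e_A)^2 = +1 or -1, so the coefficient of e_A in the preimage is (e_A)^2 * tr(M rho(e_A))/4.
Nonzero projections over blades of grade <= 2: e1: (e1)^2 = +1, tr(M rho(e1)) = 3, coefficient 3/4; e13: (e13)^2 = +1, tr(M rho(e13)) = -6, coefficient -3/2. Every other blade of grade <= 2 projects to 0.
Answer: 3/4*e1 - 3/2*e13


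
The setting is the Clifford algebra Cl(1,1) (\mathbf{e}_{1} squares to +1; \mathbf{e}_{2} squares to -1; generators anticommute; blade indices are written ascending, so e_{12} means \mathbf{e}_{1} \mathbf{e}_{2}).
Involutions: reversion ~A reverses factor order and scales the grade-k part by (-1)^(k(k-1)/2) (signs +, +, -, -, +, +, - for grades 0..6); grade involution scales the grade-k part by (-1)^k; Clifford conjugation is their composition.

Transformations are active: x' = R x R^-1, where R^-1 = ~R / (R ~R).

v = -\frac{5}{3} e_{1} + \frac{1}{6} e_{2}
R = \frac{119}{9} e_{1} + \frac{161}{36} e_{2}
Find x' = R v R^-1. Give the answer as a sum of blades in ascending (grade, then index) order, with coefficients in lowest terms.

~R = \frac{119}{9} e_{1} + \frac{161}{36} e_{2}, and R ~R = \frac{22295}{144}, so R^-1 = ~R / (\frac{22295}{144}).
R v = -\frac{4921}{216} + \frac{1043}{108} e_{12}
Answer: -\frac{27329}{12285} e_{1} - \frac{36433}{24570} e_{2}


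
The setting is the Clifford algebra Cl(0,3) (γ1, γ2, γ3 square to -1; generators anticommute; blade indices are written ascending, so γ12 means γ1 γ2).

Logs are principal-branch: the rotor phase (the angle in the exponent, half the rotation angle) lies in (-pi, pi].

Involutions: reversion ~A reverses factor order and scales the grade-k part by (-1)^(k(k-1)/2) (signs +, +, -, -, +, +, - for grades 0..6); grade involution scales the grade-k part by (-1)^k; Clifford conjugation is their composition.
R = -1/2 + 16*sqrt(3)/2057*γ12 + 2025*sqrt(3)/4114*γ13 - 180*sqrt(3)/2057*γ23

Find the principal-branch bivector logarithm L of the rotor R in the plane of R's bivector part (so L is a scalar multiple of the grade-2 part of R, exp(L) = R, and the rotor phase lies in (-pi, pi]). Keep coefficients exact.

The scalar part of R is -1/2, which fixes the principal-branch rotor phase; the unit plane is then the bivector part divided by the sine of that phase, and L is that plane scaled by the phase.
Concretely: cos(phase) = -1/2 gives phase = ±2*pi/3, and since phase/sin(phase) is even the sign is immaterial: L = (phase/sin(phase)) * <R>_2 = (4*sqrt(3)*pi/9) * <R>_2.
Answer: 64*pi/6171*γ12 + 1350*pi/2057*γ13 - 240*pi/2057*γ23


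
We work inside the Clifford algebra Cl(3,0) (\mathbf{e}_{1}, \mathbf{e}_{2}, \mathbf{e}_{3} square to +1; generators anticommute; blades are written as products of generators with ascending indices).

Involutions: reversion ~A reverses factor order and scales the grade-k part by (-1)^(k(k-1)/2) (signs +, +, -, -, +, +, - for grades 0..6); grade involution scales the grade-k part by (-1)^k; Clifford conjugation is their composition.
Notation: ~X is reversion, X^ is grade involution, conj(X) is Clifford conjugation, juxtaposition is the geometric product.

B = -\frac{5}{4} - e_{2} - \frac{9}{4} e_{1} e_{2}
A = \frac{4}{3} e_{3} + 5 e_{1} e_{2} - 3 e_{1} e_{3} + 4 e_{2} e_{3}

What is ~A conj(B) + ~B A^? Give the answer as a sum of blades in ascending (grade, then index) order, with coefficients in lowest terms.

first term: \frac{45}{4} - 5 e_{1} + \frac{7}{3} e_{3} + \frac{25}{4} e_{1} e_{2} + \frac{21}{4} e_{1} e_{3} + \frac{125}{12} e_{2} e_{3}
second term: -\frac{45}{4} + 5 e_{1} - \frac{7}{3} e_{3} - \frac{25}{4} e_{1} e_{2} + \frac{51}{4} e_{1} e_{3} + \frac{37}{12} e_{2} e_{3} - 6 e_{1} e_{2} e_{3}
Answer: 18 e_{1} e_{3} + \frac{27}{2} e_{2} e_{3} - 6 e_{1} e_{2} e_{3}


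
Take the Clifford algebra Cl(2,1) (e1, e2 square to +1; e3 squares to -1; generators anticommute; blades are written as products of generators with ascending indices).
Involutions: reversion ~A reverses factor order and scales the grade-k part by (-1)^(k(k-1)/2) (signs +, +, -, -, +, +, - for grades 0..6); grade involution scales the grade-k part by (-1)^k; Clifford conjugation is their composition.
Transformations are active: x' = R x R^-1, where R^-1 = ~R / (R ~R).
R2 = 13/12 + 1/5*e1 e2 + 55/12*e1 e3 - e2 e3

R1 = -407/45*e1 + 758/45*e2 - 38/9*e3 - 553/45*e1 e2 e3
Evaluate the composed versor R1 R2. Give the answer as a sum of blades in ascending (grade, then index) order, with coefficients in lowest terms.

Distribute over the terms of R1 (each basis-blade product reordered to ascending indices, repeated generators contracted through their squares):
(-407/45*e1) R2 = -5291/540*e1 - 407/225*e2 - 4477/108*e3 + 407/45*e1 e2 e3
(758/45*e2) R2 = -758/225*e1 + 4927/270*e2 - 758/45*e3 - 4169/54*e1 e2 e3
(-38/9*e3) R2 = -1045/54*e1 + 38/9*e2 - 247/54*e3 - 38/45*e1 e2 e3
(-553/45*e1 e2 e3) R2 = 553/45*e1 + 6083/108*e2 + 553/225*e3 - 7189/540*e1 e2 e3
Summing the partial products and collecting blades:
Answer: -2023/100*e1 + 69287/900*e2 - 54373/900*e3 - 4939/60*e1 e2 e3


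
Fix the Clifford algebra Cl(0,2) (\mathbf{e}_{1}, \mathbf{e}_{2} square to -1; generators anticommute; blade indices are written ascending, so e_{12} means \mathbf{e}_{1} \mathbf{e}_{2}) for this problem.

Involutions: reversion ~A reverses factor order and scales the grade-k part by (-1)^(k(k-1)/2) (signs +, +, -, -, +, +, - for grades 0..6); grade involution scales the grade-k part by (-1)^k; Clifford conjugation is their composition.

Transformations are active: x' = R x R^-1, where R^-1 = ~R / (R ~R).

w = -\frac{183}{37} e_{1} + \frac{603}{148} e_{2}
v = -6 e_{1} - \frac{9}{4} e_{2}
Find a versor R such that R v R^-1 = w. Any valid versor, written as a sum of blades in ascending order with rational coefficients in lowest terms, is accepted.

A norm check does it: q(v) = q(w) = -\frac{657}{16}, hence R = v + w = -\frac{405}{37} e_{1} + \frac{135}{74} e_{2} realises the map — parallel part kept, (v - w)/2 negated, v carried to w.
Answer: -\frac{405}{37} e_{1} + \frac{135}{74} e_{2}


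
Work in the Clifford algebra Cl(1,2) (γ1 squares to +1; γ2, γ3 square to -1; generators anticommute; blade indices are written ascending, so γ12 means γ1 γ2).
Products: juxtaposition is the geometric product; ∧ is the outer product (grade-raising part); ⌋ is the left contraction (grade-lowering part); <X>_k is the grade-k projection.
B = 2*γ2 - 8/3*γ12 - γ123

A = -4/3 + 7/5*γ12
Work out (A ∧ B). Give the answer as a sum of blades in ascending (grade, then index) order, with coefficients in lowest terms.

step 1: -8/3*γ2 + 32/9*γ12 + 4/3*γ123
Answer: -8/3*γ2 + 32/9*γ12 + 4/3*γ123


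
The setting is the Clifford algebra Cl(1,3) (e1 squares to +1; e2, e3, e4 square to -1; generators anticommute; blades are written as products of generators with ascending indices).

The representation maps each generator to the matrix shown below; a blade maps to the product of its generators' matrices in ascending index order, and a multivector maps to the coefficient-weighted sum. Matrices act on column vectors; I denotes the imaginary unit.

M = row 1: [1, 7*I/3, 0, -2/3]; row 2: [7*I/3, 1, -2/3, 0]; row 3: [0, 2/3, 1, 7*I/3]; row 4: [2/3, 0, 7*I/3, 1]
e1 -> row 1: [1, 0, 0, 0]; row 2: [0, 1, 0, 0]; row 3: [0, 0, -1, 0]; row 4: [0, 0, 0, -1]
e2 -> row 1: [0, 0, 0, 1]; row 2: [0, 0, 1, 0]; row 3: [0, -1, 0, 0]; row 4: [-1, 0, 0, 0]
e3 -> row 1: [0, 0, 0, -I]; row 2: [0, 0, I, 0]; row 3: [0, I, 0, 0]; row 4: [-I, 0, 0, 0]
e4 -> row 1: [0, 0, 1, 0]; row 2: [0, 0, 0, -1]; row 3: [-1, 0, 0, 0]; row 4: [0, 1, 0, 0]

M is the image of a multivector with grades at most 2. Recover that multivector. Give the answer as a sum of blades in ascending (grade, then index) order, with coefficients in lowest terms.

Method: the blade images are trace-orthogonal — tr(rho(e_A) rho(e_B)^-1) = 4 if A = B and 0 otherwise — and rho(e_A)^-1 = (e_A)^2 * rho(e_A) with (e_A)^2 = +1 or -1, so the coefficient of e_A in the preimage is (e_A)^2 * tr(M rho(e_A))/4.
Nonzero projections over blades of grade <= 2: 1: (1)^2 = +1, tr(M 1) = 4, coefficient 1; e2: (e2)^2 = -1, tr(M rho(e2)) = 8/3, coefficient -2/3; e3 e4: (e3 e4)^2 = -1, tr(M rho(e3 e4)) = 28/3, coefficient -7/3. Every other blade of grade <= 2 projects to 0.
Answer: 1 - 2/3*e2 - 7/3*e3 e4


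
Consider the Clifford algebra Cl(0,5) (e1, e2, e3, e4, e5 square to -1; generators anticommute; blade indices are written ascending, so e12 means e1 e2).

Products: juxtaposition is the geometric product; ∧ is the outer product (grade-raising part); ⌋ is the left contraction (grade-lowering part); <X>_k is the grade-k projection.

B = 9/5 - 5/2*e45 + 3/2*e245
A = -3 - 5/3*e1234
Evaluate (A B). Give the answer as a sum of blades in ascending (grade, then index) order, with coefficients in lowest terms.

step 1: -27/5 + 15/2*e45 - 5/2*e135 - 9/2*e245 - 3*e1234 - 25/6*e1235
Answer: -27/5 + 15/2*e45 - 5/2*e135 - 9/2*e245 - 3*e1234 - 25/6*e1235


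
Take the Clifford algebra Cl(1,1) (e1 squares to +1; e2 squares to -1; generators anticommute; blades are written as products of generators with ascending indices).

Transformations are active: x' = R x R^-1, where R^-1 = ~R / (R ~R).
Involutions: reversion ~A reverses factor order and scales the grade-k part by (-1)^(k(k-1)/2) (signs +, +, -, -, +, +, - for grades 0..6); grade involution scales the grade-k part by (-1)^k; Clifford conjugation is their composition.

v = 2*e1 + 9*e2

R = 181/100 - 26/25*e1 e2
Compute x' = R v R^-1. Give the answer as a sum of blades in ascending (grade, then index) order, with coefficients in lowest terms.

~R = 181/100 + 26/25*e1 e2, and R ~R = 4389/2000, so R^-1 = ~R / (4389/2000).
R v = 649/50*e1 + 1837/100*e2
Answer: 38726/1995*e1 + 42499/1995*e2


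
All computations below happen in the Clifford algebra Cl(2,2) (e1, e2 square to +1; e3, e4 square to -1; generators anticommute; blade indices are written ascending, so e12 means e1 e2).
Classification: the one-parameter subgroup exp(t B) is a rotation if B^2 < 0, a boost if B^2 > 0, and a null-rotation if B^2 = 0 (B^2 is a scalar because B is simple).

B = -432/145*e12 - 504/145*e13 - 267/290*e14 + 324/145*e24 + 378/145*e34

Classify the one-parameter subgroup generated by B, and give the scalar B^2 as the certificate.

B^2 term by term: the squares give (-432/145)^2*(e12)^2 + (-504/145)^2*(e13)^2 + (-267/290)^2*(e14)^2 + (324/145)^2*(e24)^2 + (378/145)^2*(e34)^2 = 186624/21025*(-1) + 254016/21025*(+1) + 71289/84100*(+1) + 104976/21025*(+1) + 142884/21025*(-1) = 9/4 (each basis 2-blade squares to minus the product of its generators' squares); cross terms between blades sharing an index anticommute and cancel; the commuting (index-disjoint) pairs give grade-4 terms 2*c*c'*(blade product), which cancel blade by blade — e1234: -326592/21025 + 326592/21025 = 0 — confirming B is simple. So B^2 = 9/4.
Answer: boost, certificate B^2 = 9/4. Because 9/4 is invariant under every versor sandwich, the classification follows from its sign alone.


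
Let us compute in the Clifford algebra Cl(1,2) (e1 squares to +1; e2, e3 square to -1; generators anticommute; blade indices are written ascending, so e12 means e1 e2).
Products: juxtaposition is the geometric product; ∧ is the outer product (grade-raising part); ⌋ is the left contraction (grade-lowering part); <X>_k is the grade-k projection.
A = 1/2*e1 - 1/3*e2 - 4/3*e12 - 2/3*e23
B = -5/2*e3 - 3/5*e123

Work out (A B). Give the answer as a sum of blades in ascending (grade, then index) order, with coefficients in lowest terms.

step 1: -2/5*e1 - 5/3*e2 + 4/5*e3 - 21/20*e13 + 8/15*e23 + 10/3*e123
Answer: -2/5*e1 - 5/3*e2 + 4/5*e3 - 21/20*e13 + 8/15*e23 + 10/3*e123


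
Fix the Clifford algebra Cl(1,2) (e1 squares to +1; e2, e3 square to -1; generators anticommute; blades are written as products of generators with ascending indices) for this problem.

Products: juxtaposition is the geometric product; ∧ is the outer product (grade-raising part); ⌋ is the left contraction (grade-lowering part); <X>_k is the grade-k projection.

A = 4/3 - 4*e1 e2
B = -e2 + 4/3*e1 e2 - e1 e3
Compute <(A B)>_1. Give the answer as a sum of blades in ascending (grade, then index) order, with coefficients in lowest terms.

step 1: -16/3 - 4*e1 - 4/3*e2 + 16/9*e1 e2 - 4/3*e1 e3 - 4*e2 e3
step 2: -4*e1 - 4/3*e2
Answer: -4*e1 - 4/3*e2


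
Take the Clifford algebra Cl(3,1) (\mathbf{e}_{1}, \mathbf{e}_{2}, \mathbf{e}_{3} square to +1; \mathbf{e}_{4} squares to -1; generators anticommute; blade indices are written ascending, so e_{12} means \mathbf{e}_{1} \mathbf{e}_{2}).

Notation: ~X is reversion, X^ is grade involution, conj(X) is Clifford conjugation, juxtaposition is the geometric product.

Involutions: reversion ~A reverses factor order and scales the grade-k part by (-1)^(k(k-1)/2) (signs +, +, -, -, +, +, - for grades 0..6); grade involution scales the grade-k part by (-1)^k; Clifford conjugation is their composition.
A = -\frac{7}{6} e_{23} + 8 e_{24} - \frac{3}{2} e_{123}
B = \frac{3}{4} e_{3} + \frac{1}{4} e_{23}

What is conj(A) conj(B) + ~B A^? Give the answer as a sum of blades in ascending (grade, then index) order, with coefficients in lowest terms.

first term: \frac{7}{24} - \frac{3}{8} e_{1} - \frac{7}{8} e_{2} + \frac{9}{8} e_{12} + 2 e_{34} - 6 e_{234}
second term: -\frac{7}{24} + \frac{3}{8} e_{1} + \frac{7}{8} e_{2} + \frac{9}{8} e_{12} + 2 e_{34} - 6 e_{234}
Answer: \frac{9}{4} e_{12} + 4 e_{34} - 12 e_{234}


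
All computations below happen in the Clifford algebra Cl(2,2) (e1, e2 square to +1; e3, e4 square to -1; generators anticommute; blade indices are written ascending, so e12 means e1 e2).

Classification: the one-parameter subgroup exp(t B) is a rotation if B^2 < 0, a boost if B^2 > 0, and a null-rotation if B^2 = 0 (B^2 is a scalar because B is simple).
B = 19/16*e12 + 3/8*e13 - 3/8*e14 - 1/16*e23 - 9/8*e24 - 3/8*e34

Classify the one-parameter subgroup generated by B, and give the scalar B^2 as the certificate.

B^2 term by term: the squares give (19/16)^2*(e12)^2 + (3/8)^2*(e13)^2 + (-3/8)^2*(e14)^2 + (-1/16)^2*(e23)^2 + (-9/8)^2*(e24)^2 + (-3/8)^2*(e34)^2 = 361/256*(-1) + 9/64*(+1) + 9/64*(+1) + 1/256*(+1) + 81/64*(+1) + 9/64*(-1) = 0 (each basis 2-blade squares to minus the product of its generators' squares); cross terms between blades sharing an index anticommute and cancel; the commuting (index-disjoint) pairs give grade-4 terms 2*c*c'*(blade product), which cancel blade by blade — e1234: -57/64 + 27/32 + 3/64 = 0 — confirming B is simple. So B^2 = 0.
Answer: null-rotation, certificate B^2 = 0. Note: conjugating B changes its blade decomposition but never the scalar B^2 = 0, whose sign settles the classification.


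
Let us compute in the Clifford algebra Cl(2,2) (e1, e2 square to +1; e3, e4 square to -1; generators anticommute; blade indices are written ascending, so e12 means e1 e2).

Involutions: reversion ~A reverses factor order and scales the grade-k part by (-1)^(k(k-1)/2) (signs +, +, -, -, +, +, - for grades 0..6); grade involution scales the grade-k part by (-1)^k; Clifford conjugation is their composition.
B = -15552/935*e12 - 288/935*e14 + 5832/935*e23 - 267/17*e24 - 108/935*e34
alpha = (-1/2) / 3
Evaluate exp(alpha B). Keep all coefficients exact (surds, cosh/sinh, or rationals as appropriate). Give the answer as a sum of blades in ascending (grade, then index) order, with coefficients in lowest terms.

B^2 term by term: the squares give (-15552/935)^2*(e12)^2 + (-288/935)^2*(e14)^2 + (5832/935)^2*(e23)^2 + (-267/17)^2*(e24)^2 + (-108/935)^2*(e34)^2 = 241864704/874225*(-1) + 82944/874225*(+1) + 34012224/874225*(+1) + 71289/289*(+1) + 11664/874225*(-1) = 9 (each basis 2-blade squares to minus the product of its generators' squares); cross terms between blades sharing an index anticommute and cancel; the commuting (index-disjoint) pairs give grade-4 terms 2*c*c'*(blade product), which cancel blade by blade — e1234: 3359232/874225 - 3359232/874225 = 0 — confirming B is simple. So B^2 = 9.
B^2 = 9 — the series telescopes hyperbolically here: l = 3, alpha*l = -1/2, so exp(alpha B) = cosh(-1/2) + (sinh(-1/2)/3)*B = cosh(1/2) + (-sinh(1/2)/3)*B.
Answer: cosh(1/2) + 5184*sinh(1/2)/935*e12 + 96*sinh(1/2)/935*e14 - 1944*sinh(1/2)/935*e23 + 89*sinh(1/2)/17*e24 + 36*sinh(1/2)/935*e34


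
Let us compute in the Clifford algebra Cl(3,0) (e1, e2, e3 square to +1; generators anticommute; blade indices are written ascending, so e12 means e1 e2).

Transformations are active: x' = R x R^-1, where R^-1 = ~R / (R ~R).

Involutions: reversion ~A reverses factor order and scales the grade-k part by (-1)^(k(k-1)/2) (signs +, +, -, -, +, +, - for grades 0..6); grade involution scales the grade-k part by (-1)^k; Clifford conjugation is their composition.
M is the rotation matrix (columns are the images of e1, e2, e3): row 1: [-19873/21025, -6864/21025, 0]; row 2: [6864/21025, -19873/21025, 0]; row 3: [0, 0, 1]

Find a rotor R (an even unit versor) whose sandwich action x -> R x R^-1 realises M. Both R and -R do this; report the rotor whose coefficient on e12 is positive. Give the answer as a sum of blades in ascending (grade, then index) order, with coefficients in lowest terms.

Method: write R = a + b12*e12 + b13*e13 + b23*e23 with a^2 + b12^2 + b13^2 + b23^2 = 1 (so R^-1 = ~R). Expanding the columns R e_j ~R gives tr M = 4a^2 - 1 and, from the antisymmetric part, M21 - M12 = -4a*b12, M13 - M31 = 4a*b13, M32 - M23 = -4a*b23.
Here tr M = -18721/21025, so a^2 = (1 + tr M)/4 = 576/21025 and a = ±24/145. Taking a = 24/145: M21 - M12 = 13728/21025, M13 - M31 = 0, M32 - M23 = 0, giving b12 = -143/145, b13 = 0, b23 = 0, i.e. R = 24/145 - 143/145*e12.
Its e12 coefficient is negative, so report the other preimage -R.
Answer: -24/145 + 143/145*e12. Sheet selection: the two-to-one cover makes ±R indistinguishable at the matrix level (trace -18721/21025), so uniqueness comes from the required sign on e12.


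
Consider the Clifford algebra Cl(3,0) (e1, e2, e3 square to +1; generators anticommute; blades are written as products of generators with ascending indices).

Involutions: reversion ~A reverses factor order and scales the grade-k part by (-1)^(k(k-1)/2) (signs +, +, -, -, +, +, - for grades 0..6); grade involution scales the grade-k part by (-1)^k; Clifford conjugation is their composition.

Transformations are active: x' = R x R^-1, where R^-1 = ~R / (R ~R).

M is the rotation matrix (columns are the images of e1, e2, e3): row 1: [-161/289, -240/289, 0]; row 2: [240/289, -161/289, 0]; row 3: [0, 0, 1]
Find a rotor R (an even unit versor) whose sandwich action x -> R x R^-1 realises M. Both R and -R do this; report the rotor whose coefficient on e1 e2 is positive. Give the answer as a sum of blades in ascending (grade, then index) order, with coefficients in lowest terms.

Method: write R = a + b12*e1 e2 + b13*e1 e3 + b23*e2 e3 with a^2 + b12^2 + b13^2 + b23^2 = 1 (so R^-1 = ~R). Expanding the columns R e_j ~R gives tr M = 4a^2 - 1 and, from the antisymmetric part, M21 - M12 = -4a*b12, M13 - M31 = 4a*b13, M32 - M23 = -4a*b23.
Here tr M = -33/289, so a^2 = (1 + tr M)/4 = 64/289 and a = ±8/17. Taking a = 8/17: M21 - M12 = 480/289, M13 - M31 = 0, M32 - M23 = 0, giving b12 = -15/17, b13 = 0, b23 = 0, i.e. R = 8/17 - 15/17*e1 e2.
Its e1 e2 coefficient is negative, so report the other preimage -R.
Answer: -8/17 + 15/17*e1 e2. Sheet selection: the two-to-one cover makes ±R indistinguishable at the matrix level (trace -33/289), so uniqueness comes from the required sign on e1 e2.


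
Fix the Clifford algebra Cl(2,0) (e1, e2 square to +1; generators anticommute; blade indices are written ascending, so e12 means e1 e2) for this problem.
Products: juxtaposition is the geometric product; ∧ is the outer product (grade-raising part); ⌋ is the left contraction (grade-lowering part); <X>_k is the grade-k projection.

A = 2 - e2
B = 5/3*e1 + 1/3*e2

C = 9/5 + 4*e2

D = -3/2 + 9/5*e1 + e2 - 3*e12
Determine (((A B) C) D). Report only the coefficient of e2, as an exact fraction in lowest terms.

step 1: -1/3 + 10/3*e1 + 2/3*e2 + 5/3*e12
step 2: 31/15 + 38/3*e1 - 2/15*e2 + 49/3*e12
step 3: 2057/30 + 49/75*e1 - 977/15*e2 - 2669/150*e12
Answer: -977/15


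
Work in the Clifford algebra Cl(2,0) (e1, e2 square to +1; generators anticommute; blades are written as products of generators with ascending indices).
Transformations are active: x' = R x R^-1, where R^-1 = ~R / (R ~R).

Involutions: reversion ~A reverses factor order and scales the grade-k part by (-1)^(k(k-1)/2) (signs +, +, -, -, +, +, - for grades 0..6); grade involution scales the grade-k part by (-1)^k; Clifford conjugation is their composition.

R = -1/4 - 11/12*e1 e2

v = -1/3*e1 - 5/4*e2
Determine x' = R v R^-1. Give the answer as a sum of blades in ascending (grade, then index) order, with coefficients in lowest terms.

~R = -1/4 + 11/12*e1 e2, and R ~R = 65/72, so R^-1 = ~R / (65/72).
R v = 59/48*e1 + 1/144*e2
Answer: -271/780*e1 + 81/65*e2


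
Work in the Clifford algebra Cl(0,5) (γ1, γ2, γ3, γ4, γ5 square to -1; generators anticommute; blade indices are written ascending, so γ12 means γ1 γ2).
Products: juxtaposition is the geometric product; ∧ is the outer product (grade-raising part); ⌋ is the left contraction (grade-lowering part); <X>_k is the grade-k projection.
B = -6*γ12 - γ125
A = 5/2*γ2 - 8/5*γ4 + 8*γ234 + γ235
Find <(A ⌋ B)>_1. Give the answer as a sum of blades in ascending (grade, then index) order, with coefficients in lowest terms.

step 1: -15*γ1 - 5/2*γ15
step 2: -15*γ1
Answer: -15*γ1


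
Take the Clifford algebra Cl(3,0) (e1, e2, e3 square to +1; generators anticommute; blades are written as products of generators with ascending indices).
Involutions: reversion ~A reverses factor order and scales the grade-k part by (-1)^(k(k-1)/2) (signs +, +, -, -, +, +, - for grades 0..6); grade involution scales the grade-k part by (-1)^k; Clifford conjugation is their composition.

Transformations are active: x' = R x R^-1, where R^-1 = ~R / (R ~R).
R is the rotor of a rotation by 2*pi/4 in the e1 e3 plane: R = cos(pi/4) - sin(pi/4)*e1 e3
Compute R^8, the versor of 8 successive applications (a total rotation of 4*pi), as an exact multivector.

Because a rotor carries half the rotation angle, composing 8 copies of this e1 e3-plane rotor multiplies the phase: 8*(pi/4) = 2*pi, hence R^8 = cos(2*pi) - sin(2*pi)*e1 e3.
cos(2*pi) = 1 and sin(2*pi) = 0, so R^8 = 1. The total rotation 4*pi is 2 full turns, so every vector returns to itself, yet the rotor is +1, back on the identity sheet (an even number of 2*pi turns).
Answer: 1


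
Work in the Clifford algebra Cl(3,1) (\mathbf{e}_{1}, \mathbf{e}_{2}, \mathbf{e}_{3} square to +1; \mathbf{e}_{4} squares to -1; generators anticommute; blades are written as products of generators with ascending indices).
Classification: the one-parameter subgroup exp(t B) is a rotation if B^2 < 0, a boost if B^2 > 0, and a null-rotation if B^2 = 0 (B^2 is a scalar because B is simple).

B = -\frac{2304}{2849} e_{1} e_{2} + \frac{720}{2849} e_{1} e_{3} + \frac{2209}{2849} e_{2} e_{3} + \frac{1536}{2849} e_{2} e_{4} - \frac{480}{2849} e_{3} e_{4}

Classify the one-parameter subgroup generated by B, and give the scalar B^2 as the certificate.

B^2 term by term: the squares give (-\frac{2304}{2849})^2*(e_{1} e_{2})^2 + (\frac{720}{2849})^2*(e_{1} e_{3})^2 + (\frac{2209}{2849})^2*(e_{2} e_{3})^2 + (\frac{1536}{2849})^2*(e_{2} e_{4})^2 + (-\frac{480}{2849})^2*(e_{3} e_{4})^2 = \frac{5308416}{8116801}*(-1) + \frac{518400}{8116801}*(-1) + \frac{4879681}{8116801}*(-1) + \frac{2359296}{8116801}*(+1) + \frac{230400}{8116801}*(+1) = -1 (each basis 2-blade squares to minus the product of its generators' squares); cross terms between blades sharing an index anticommute and cancel; the commuting (index-disjoint) pairs give grade-4 terms 2*c*c'*(blade product), which cancel blade by blade — e_{1} e_{2} e_{3} e_{4}: \frac{2211840}{8116801} - \frac{2211840}{8116801} = 0 — confirming B is simple. So B^2 = -1.
Answer: rotation, certificate B^2 = -1. The class reads off the invariant scalar -1 directly.


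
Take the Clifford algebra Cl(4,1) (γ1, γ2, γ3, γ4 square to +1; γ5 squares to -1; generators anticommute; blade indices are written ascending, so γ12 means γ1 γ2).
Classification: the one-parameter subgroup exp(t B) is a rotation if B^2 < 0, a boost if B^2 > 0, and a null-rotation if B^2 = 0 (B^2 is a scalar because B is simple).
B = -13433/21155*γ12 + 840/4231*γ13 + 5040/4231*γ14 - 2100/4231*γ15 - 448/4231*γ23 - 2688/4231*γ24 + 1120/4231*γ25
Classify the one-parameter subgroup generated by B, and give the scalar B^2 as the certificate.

B^2 term by term: the squares give (-13433/21155)^2*(γ12)^2 + (840/4231)^2*(γ13)^2 + (5040/4231)^2*(γ14)^2 + (-2100/4231)^2*(γ15)^2 + (-448/4231)^2*(γ23)^2 + (-2688/4231)^2*(γ24)^2 + (1120/4231)^2*(γ25)^2 = 180445489/447534025*(-1) + 705600/17901361*(-1) + 25401600/17901361*(-1) + 4410000/17901361*(+1) + 200704/17901361*(-1) + 7225344/17901361*(-1) + 1254400/17901361*(+1) = -49/25 (each basis 2-blade squares to minus the product of its generators' squares); cross terms between blades sharing an index anticommute and cancel; the commuting (index-disjoint) pairs give grade-4 terms 2*c*c'*(blade product), which cancel blade by blade — γ1234: 4515840/17901361 - 4515840/17901361 = 0; γ1235: -1881600/17901361 + 1881600/17901361 = 0; γ1245: -11289600/17901361 + 11289600/17901361 = 0 — confirming B is simple. So B^2 = -49/25.
Answer: rotation, certificate B^2 = -49/25. Certificate logic: -49/25 is a conjugation-invariant scalar, so its sign fixes rotation versus boost versus null-rotation outright.


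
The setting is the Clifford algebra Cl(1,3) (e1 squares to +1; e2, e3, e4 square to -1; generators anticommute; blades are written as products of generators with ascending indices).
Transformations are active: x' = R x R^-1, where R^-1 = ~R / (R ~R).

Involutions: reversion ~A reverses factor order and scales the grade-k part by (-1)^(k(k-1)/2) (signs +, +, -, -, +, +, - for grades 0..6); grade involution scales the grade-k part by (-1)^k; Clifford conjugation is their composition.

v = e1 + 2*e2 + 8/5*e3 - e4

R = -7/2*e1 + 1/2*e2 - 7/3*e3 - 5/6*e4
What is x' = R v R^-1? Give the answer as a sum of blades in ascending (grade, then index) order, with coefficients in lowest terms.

~R = -7/2*e1 + 1/2*e2 - 7/3*e3 - 5/6*e4, and R ~R = 211/36, so R^-1 = ~R / (211/36).
R v = -8/5 - 15/2*e1 e2 - 49/15*e1 e3 + 13/3*e1 e4 + 82/15*e2 e3 + 7/6*e2 e4 + 11/3*e3 e4
Answer: 961/1055*e1 - 2398/1055*e2 - 344/1055*e3 + 307/211*e4
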